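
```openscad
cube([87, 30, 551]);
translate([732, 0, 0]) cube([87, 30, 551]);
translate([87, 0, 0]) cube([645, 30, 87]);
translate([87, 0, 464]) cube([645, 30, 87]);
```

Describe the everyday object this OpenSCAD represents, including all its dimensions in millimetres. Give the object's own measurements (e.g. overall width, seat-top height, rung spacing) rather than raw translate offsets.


A rectangular picture frame lying in the x–z plane (depth along y). The opening is 645 mm wide (x) by 377 mm tall (z), surrounded by a border 87 mm wide on all four sides. The frame is 30 mm deep and is made of two full-height vertical stiles with two horizontal rails fitted between them.


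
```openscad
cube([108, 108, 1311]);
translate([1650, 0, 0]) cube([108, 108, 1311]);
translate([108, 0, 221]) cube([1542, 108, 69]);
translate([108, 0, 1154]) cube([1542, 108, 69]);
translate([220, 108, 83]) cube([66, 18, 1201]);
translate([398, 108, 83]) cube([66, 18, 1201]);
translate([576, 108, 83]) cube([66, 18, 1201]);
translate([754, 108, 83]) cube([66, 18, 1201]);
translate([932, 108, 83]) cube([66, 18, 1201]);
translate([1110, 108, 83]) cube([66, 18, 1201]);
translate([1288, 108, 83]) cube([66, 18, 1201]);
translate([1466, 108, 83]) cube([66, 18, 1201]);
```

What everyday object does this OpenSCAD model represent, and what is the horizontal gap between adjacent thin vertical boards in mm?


A fence section. The picket gap is 112 mm.

Two posts, two rails, 8 pickets — a fence section. Span 1542 mm holds 8 pickets of 66 mm with 9 equal gaps: ⌊(1542 − 8·66) / 9⌋ = 112 mm.


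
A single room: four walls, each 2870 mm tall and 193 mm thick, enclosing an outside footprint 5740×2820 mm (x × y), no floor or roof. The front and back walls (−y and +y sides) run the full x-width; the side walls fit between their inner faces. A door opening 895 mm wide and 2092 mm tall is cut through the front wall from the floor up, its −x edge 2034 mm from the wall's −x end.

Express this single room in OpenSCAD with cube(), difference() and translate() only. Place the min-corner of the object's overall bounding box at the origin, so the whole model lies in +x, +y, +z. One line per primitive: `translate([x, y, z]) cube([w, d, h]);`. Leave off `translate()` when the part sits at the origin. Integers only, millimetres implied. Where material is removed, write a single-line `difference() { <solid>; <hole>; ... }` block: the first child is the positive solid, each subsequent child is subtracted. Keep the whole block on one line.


difference() { cube([5740, 193, 2870]); translate([2034, 0, 0]) cube([895, 193, 2092]); }
translate([0, 2627, 0]) cube([5740, 193, 2870]);
translate([0, 193, 0]) cube([193, 2434, 2870]);
translate([5547, 193, 0]) cube([193, 2434, 2870]);


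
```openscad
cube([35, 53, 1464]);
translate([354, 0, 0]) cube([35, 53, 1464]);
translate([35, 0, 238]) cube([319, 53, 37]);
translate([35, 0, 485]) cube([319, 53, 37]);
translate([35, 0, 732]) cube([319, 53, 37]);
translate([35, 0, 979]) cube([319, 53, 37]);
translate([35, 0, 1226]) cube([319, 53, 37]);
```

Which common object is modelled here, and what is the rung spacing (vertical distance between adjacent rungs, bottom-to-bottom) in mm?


A ladder. The rung spacing is 247 mm.

Two tall 35×53 posts with 5 short bars between them — a ladder. Adjacent rungs sit at z = 238 and z = 485, so the spacing is 485 − 238 = 247 mm.


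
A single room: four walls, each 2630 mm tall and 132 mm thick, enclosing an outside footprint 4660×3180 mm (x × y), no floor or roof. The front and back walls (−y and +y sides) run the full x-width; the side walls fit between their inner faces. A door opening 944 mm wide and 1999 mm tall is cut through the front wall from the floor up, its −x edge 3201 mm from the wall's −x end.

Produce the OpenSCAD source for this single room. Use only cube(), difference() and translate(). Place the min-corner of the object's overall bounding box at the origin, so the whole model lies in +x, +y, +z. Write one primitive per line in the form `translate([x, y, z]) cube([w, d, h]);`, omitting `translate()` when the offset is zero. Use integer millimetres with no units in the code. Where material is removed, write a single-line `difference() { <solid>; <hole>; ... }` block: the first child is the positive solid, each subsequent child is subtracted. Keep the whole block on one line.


difference() { cube([4660, 132, 2630]); translate([3201, 0, 0]) cube([944, 132, 1999]); }
translate([0, 3048, 0]) cube([4660, 132, 2630]);
translate([0, 132, 0]) cube([132, 2916, 2630]);
translate([4528, 132, 0]) cube([132, 2916, 2630]);


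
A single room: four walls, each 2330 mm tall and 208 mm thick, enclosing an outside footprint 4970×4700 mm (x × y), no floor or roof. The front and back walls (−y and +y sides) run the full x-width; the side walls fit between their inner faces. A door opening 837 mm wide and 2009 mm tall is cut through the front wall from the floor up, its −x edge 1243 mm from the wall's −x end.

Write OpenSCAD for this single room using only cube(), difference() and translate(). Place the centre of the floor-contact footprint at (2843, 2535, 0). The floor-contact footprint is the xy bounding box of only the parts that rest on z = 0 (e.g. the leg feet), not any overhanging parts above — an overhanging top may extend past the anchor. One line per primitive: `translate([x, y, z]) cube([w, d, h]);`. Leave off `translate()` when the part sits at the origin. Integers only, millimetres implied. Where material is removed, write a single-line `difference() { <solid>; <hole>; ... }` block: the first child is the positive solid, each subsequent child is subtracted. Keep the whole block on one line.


difference() { translate([358, 185, 0]) cube([4970, 208, 2330]); translate([1601, 185, 0]) cube([837, 208, 2009]); }
translate([358, 4677, 0]) cube([4970, 208, 2330]);
translate([358, 393, 0]) cube([208, 4284, 2330]);
translate([5120, 393, 0]) cube([208, 4284, 2330]);


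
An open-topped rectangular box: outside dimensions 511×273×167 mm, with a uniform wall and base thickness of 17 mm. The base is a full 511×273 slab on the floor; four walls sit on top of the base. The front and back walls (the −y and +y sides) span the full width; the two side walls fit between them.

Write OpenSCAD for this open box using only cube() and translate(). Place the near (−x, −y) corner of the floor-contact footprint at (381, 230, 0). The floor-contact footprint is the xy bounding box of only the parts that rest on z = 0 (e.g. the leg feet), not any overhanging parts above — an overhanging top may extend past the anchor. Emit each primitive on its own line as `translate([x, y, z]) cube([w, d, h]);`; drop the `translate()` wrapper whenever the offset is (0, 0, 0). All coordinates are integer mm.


translate([381, 230, 0]) cube([511, 273, 17]);
translate([381, 230, 17]) cube([511, 17, 150]);
translate([381, 486, 17]) cube([511, 17, 150]);
translate([381, 247, 17]) cube([17, 239, 150]);
translate([875, 247, 17]) cube([17, 239, 150]);


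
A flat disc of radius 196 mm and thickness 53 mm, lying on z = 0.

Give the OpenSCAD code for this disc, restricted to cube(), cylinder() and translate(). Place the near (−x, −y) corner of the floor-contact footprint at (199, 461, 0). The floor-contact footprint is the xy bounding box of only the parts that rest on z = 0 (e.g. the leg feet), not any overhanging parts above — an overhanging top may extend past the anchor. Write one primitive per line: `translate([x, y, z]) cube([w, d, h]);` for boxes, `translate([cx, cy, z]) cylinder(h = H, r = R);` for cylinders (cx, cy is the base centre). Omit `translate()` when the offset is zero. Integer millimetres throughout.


translate([395, 657, 0]) cylinder(h = 53, r = 196);


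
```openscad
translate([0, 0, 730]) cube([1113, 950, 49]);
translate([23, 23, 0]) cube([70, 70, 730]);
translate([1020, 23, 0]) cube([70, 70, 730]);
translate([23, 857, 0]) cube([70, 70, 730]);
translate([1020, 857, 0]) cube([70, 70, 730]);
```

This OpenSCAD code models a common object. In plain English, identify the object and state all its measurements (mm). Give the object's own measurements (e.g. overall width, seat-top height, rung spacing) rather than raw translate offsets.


A rectangular dining table. The top is 1113×950×49 mm with its upper surface at z = 779 mm. It stands on four 70×70 mm square legs, each inset 23 mm from the nearest pair of top edges, running from the floor to the underside of the top.


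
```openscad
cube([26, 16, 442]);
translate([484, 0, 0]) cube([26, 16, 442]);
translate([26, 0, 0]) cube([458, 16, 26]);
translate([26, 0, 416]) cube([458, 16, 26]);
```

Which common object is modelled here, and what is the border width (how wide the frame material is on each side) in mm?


A picture frame. The border width is 26 mm.

Four thin pieces enclosing a rectangular opening — a picture frame. The two full-height stiles are 442 mm tall; the top rail sits at z = 416 and is 26 mm tall, so the border above the opening is 442 − 416 = 26 mm, matching the stile x-width.


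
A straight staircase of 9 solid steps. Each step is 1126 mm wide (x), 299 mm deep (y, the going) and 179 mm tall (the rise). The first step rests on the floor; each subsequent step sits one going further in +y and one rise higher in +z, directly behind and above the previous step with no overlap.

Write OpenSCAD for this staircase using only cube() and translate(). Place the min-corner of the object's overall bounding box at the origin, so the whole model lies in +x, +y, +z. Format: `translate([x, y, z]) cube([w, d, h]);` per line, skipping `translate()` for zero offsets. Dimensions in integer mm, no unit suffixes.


cube([1126, 299, 179]);
translate([0, 299, 179]) cube([1126, 299, 179]);
translate([0, 598, 358]) cube([1126, 299, 179]);
translate([0, 897, 537]) cube([1126, 299, 179]);
translate([0, 1196, 716]) cube([1126, 299, 179]);
translate([0, 1495, 895]) cube([1126, 299, 179]);
translate([0, 1794, 1074]) cube([1126, 299, 179]);
translate([0, 2093, 1253]) cube([1126, 299, 179]);
translate([0, 2392, 1432]) cube([1126, 299, 179]);


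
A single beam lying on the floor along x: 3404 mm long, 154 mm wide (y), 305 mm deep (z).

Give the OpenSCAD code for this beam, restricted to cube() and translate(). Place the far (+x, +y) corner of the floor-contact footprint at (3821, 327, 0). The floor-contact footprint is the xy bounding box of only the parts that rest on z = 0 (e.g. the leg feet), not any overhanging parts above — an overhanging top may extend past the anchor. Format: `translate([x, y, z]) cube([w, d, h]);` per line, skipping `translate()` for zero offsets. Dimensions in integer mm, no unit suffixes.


translate([417, 173, 0]) cube([3404, 154, 305]);


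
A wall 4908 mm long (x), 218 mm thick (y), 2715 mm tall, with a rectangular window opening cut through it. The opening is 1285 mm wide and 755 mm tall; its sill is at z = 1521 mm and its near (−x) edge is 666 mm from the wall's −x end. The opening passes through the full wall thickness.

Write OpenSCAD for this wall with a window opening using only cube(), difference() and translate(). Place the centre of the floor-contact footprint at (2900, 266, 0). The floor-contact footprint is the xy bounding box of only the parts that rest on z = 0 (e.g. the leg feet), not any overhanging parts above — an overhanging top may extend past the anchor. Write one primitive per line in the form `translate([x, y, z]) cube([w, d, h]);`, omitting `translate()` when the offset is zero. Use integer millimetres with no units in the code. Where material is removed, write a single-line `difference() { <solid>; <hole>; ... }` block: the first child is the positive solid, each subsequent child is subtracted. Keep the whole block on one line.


difference() { translate([446, 157, 0]) cube([4908, 218, 2715]); translate([1112, 157, 1521]) cube([1285, 218, 755]); }


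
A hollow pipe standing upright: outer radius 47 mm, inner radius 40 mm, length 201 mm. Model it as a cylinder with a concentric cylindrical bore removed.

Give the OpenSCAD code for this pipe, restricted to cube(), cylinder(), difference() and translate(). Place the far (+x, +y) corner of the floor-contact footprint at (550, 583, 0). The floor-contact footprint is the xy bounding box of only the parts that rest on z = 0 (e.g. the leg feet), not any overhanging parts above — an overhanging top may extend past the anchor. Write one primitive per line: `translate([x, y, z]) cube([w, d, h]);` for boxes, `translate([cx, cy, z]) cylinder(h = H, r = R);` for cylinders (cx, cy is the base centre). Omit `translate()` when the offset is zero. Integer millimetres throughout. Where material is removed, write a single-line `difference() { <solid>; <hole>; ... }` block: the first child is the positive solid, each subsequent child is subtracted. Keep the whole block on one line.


difference() { translate([503, 536, 0]) cylinder(h = 201, r = 47); translate([503, 536, 0]) cylinder(h = 201, r = 40); }


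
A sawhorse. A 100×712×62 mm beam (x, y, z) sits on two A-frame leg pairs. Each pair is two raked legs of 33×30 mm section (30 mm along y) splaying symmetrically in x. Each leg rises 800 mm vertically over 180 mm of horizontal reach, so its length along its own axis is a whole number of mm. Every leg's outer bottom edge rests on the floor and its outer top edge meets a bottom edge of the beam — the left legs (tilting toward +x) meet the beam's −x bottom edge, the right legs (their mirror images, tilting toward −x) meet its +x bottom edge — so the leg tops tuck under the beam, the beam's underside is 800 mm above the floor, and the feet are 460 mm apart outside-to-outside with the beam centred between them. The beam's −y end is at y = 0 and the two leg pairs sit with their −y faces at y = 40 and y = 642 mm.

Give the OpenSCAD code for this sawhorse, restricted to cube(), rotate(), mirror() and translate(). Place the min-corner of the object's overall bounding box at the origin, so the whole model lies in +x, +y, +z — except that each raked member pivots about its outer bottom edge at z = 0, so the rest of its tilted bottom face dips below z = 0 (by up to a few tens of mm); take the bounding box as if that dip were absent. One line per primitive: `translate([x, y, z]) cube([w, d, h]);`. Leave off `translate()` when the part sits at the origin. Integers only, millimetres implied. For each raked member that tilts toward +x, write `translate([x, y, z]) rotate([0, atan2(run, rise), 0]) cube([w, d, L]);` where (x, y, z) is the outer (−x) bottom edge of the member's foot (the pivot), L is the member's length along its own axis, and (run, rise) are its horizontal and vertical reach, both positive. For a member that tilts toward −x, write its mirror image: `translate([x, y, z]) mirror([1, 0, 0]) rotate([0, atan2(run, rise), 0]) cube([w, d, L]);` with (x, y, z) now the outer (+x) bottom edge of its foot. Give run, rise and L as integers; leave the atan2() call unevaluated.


translate([180, 0, 800]) cube([100, 712, 62]);
translate([0, 40, 0]) rotate([0, atan2(180, 800), 0]) cube([33, 30, 820]);
translate([460, 40, 0]) mirror([1, 0, 0]) rotate([0, atan2(180, 800), 0]) cube([33, 30, 820]);
translate([0, 642, 0]) rotate([0, atan2(180, 800), 0]) cube([33, 30, 820]);
translate([460, 642, 0]) mirror([1, 0, 0]) rotate([0, atan2(180, 800), 0]) cube([33, 30, 820]);


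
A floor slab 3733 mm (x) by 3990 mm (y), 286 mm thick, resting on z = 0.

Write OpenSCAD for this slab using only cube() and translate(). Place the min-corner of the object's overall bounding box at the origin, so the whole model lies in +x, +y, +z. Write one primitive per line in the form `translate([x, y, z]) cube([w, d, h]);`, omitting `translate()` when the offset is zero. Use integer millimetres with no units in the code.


cube([3733, 3990, 286]);


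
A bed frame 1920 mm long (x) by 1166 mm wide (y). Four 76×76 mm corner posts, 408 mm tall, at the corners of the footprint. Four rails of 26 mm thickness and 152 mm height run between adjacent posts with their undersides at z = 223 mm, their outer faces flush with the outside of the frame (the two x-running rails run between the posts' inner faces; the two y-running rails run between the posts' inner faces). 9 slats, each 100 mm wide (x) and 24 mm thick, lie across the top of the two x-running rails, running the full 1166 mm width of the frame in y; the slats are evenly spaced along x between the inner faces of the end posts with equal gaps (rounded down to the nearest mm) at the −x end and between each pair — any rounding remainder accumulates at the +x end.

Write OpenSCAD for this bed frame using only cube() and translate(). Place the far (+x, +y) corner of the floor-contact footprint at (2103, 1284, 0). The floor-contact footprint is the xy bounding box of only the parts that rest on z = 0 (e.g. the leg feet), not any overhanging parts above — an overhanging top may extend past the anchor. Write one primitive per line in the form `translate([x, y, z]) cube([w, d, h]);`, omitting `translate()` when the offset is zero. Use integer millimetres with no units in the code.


translate([183, 118, 0]) cube([76, 76, 408]);
translate([183, 1208, 0]) cube([76, 76, 408]);
translate([2027, 118, 0]) cube([76, 76, 408]);
translate([2027, 1208, 0]) cube([76, 76, 408]);
translate([259, 118, 223]) cube([1768, 26, 152]);
translate([259, 1258, 223]) cube([1768, 26, 152]);
translate([183, 194, 223]) cube([26, 1014, 152]);
translate([2077, 194, 223]) cube([26, 1014, 152]);
translate([345, 118, 375]) cube([100, 1166, 24]);
translate([531, 118, 375]) cube([100, 1166, 24]);
translate([717, 118, 375]) cube([100, 1166, 24]);
translate([903, 118, 375]) cube([100, 1166, 24]);
translate([1089, 118, 375]) cube([100, 1166, 24]);
translate([1275, 118, 375]) cube([100, 1166, 24]);
translate([1461, 118, 375]) cube([100, 1166, 24]);
translate([1647, 118, 375]) cube([100, 1166, 24]);
translate([1833, 118, 375]) cube([100, 1166, 24]);


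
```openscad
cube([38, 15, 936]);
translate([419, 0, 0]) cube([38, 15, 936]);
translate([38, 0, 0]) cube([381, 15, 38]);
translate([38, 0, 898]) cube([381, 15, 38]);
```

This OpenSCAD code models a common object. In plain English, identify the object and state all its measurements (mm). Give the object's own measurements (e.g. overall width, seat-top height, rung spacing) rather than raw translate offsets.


A rectangular picture frame lying in the x–z plane (depth along y). The opening is 381 mm wide (x) by 860 mm tall (z), surrounded by a border 38 mm wide on all four sides. The frame is 15 mm deep and is made of two full-height vertical stiles with two horizontal rails fitted between them.


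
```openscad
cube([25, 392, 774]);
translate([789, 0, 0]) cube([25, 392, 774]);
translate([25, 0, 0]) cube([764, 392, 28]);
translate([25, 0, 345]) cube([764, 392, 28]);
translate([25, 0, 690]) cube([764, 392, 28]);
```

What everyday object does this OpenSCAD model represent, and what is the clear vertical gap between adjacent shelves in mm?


A bookshelf. The clear shelf gap is 317 mm.

Two tall side panels with 3 horizontal boards between them — a bookshelf. The first two shelf undersides are at z = 0 and z = 345; with shelf thickness 28, the clear gap is 345 − 0 − 28 = 317 mm.


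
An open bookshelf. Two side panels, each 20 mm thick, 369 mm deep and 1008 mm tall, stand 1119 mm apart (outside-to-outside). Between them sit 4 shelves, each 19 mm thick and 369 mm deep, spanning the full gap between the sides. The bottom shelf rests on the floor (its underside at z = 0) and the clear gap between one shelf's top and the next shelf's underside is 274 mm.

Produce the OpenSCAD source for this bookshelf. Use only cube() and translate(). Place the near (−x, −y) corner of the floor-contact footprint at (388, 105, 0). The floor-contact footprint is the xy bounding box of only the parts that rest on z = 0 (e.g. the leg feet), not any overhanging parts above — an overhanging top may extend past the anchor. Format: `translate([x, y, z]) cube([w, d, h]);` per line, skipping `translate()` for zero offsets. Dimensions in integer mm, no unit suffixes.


translate([388, 105, 0]) cube([20, 369, 1008]);
translate([1487, 105, 0]) cube([20, 369, 1008]);
translate([408, 105, 0]) cube([1079, 369, 19]);
translate([408, 105, 293]) cube([1079, 369, 19]);
translate([408, 105, 586]) cube([1079, 369, 19]);
translate([408, 105, 879]) cube([1079, 369, 19]);


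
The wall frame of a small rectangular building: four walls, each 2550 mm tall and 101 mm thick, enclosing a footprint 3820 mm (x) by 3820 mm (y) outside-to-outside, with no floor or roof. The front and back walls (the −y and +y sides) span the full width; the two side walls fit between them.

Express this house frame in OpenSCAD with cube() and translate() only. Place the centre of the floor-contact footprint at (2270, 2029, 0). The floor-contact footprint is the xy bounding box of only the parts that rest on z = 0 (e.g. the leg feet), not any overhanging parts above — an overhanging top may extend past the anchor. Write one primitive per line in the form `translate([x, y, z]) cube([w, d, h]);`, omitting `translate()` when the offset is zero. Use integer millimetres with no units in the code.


translate([360, 119, 0]) cube([3820, 101, 2550]);
translate([360, 3838, 0]) cube([3820, 101, 2550]);
translate([360, 220, 0]) cube([101, 3618, 2550]);
translate([4079, 220, 0]) cube([101, 3618, 2550]);


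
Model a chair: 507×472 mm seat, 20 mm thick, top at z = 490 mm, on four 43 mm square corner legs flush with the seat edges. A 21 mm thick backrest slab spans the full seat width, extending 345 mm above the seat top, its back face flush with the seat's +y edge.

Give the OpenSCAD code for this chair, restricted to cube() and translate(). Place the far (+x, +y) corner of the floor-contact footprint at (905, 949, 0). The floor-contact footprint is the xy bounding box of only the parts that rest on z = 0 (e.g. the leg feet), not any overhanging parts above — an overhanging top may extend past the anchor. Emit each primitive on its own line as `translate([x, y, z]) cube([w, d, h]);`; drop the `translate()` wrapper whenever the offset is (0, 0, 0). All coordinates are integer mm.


translate([398, 477, 470]) cube([507, 472, 20]);
translate([398, 477, 0]) cube([43, 43, 470]);
translate([862, 477, 0]) cube([43, 43, 470]);
translate([398, 906, 0]) cube([43, 43, 470]);
translate([862, 906, 0]) cube([43, 43, 470]);
translate([398, 928, 490]) cube([507, 21, 345]);


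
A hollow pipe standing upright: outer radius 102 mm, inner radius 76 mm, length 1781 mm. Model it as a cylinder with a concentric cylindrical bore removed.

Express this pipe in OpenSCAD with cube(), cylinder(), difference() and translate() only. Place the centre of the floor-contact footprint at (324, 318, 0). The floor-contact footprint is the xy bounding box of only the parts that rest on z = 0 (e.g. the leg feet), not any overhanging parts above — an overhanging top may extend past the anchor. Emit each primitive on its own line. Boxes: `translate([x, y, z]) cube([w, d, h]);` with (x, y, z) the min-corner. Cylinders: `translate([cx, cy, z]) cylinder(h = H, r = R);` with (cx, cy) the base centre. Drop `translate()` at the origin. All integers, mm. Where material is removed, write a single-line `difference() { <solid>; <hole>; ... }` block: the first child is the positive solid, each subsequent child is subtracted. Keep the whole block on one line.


difference() { translate([324, 318, 0]) cylinder(h = 1781, r = 102); translate([324, 318, 0]) cylinder(h = 1781, r = 76); }


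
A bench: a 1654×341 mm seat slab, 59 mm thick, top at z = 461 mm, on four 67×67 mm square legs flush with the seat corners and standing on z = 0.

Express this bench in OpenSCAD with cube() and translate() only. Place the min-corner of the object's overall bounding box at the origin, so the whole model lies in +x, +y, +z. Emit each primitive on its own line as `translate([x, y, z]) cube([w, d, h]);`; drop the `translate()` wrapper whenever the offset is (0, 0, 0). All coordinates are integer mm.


translate([0, 0, 402]) cube([1654, 341, 59]);
cube([67, 67, 402]);
translate([0, 274, 0]) cube([67, 67, 402]);
translate([1587, 0, 0]) cube([67, 67, 402]);
translate([1587, 274, 0]) cube([67, 67, 402]);


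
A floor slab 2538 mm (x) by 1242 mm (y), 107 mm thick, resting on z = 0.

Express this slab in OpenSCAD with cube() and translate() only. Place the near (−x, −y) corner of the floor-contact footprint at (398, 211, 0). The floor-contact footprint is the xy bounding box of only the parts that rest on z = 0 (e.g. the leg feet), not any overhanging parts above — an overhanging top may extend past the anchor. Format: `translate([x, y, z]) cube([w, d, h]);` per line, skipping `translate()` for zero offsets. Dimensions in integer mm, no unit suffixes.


translate([398, 211, 0]) cube([2538, 1242, 107]);


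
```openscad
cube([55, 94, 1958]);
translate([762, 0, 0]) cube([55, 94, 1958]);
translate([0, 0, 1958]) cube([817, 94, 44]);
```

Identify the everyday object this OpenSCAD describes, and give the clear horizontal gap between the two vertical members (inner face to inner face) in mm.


A door frame. The clear opening width is 707 mm.

Two 1958 mm tall posts with a header on top — a door frame. The left jamb is 55 mm wide at x = 0; the right jamb starts at x = 762. The clear opening is 762 − 55 = 707 mm.


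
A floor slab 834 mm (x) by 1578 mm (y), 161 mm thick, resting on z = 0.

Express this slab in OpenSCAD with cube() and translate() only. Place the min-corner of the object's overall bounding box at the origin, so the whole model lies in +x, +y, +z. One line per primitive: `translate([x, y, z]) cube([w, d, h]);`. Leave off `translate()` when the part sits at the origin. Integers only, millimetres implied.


cube([834, 1578, 161]);


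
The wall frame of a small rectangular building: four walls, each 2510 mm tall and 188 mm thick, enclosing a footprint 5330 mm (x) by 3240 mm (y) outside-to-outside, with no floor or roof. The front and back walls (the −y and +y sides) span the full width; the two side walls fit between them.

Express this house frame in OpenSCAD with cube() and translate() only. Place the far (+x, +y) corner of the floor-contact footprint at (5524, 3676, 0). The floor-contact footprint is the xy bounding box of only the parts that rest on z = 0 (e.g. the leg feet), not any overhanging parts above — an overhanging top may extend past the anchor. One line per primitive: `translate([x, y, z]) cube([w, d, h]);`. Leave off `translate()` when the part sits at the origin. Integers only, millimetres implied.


translate([194, 436, 0]) cube([5330, 188, 2510]);
translate([194, 3488, 0]) cube([5330, 188, 2510]);
translate([194, 624, 0]) cube([188, 2864, 2510]);
translate([5336, 624, 0]) cube([188, 2864, 2510]);


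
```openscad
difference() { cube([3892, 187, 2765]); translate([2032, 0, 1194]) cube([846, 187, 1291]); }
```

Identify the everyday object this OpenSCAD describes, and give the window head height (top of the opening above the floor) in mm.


A wall with a window opening. The window head height is 2485 mm.

A wall with a rectangular opening subtracted — a window. Sill at z = 1194, opening 1291 mm tall, so the head is at 1194 + 1291 = 2485 mm.


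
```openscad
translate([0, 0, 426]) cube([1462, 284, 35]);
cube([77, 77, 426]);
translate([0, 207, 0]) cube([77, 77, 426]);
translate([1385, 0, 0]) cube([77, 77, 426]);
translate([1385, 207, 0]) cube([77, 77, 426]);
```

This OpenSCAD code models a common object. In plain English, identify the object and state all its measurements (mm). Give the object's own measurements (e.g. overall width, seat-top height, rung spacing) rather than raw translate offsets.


A long wooden bench with a 1462 mm (x) × 284 mm (y) seat, 35 mm thick, its top surface 461 mm above the floor. Four 77 mm square legs at the seat corners, flush with the edges, run from z = 0 to the seat underside.


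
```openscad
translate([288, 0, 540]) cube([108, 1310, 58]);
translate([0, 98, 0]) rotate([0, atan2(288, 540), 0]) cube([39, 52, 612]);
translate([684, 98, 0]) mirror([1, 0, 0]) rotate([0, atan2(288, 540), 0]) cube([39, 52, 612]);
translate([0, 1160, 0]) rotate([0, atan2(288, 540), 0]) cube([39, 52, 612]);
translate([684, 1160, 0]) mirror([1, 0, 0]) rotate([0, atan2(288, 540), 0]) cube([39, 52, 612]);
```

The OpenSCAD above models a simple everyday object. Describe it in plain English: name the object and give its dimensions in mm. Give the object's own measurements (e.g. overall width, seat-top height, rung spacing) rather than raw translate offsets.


A sawhorse. A 108×1310×58 mm beam (x, y, z) sits on two A-frame leg pairs. Each pair is two raked legs of 39×52 mm section (52 mm along y) splaying symmetrically in x. Each leg rises 540 mm vertically over 288 mm of horizontal reach and is 612 mm long along its own axis. Every leg's outer bottom edge rests on the floor and its outer top edge meets a bottom edge of the beam — the left legs (tilting toward +x) meet the beam's −x bottom edge, the right legs (their mirror images, tilting toward −x) meet its +x bottom edge — so the leg tops tuck under the beam, the beam's underside is 540 mm above the floor, and the feet are 684 mm apart outside-to-outside with the beam centred between them. The two leg pairs are set in 98 mm from either end of the beam.


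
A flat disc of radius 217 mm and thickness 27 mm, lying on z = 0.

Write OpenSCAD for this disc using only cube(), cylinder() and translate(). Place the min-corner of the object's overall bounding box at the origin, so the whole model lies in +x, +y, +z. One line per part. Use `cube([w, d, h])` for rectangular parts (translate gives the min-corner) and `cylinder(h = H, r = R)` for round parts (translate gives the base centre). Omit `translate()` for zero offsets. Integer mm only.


translate([217, 217, 0]) cylinder(h = 27, r = 217);


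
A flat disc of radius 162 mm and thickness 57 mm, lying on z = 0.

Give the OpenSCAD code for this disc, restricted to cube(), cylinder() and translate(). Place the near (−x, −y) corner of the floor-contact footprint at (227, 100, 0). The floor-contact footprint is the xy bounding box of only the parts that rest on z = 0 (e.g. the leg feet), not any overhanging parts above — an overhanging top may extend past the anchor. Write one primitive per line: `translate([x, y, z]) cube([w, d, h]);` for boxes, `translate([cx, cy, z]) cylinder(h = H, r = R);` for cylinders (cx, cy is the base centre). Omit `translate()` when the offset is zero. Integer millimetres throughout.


translate([389, 262, 0]) cylinder(h = 57, r = 162);


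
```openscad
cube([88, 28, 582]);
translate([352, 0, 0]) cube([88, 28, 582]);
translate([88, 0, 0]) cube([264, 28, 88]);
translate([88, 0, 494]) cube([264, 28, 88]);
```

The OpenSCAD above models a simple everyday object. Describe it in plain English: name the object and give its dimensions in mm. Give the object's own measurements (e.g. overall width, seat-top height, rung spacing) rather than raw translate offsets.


A rectangular picture frame lying in the x–z plane (depth along y). The opening is 264 mm wide (x) by 406 mm tall (z), surrounded by a border 88 mm wide on all four sides. The frame is 28 mm deep and is made of two full-height vertical stiles with two horizontal rails fitted between them.


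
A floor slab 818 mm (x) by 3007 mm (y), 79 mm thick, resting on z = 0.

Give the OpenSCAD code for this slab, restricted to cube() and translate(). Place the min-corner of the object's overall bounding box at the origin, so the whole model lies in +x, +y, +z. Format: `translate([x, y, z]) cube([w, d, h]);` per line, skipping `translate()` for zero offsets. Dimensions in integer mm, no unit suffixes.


cube([818, 3007, 79]);


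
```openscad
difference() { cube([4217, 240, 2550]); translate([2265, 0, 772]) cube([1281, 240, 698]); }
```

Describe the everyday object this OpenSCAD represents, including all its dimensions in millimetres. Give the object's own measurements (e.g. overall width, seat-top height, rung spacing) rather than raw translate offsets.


A wall 4217 mm long (x), 240 mm thick (y), 2550 mm tall, with a rectangular window opening cut through it. The opening is 1281 mm wide and 698 mm tall; its sill is at z = 772 mm and its near (−x) edge is 2265 mm from the wall's −x end. The opening passes through the full wall thickness.


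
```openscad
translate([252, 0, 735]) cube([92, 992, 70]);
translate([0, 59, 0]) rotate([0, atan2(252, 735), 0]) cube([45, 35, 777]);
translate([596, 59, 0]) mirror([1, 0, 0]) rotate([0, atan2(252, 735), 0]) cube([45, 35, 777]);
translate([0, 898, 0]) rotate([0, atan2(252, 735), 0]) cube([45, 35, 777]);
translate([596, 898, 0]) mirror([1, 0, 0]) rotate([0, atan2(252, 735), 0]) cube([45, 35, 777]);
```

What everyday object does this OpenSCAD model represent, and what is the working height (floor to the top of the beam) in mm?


A sawhorse. The overall height is 805 mm.

A beam across two mirrored pairs of raked legs — a sawhorse. The beam's underside is at z = 735 (matching the legs' vertical rise in atan2(252, 735)) and the beam is 70 mm tall, so its top is at 735 + 70 = 805 mm. The raked legs top out at the beam's underside, so that is the highest point.


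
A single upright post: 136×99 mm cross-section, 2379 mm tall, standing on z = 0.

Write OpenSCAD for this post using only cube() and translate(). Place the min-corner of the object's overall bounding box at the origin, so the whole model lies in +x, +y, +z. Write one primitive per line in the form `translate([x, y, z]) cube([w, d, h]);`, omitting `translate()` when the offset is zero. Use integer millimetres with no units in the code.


cube([136, 99, 2379]);


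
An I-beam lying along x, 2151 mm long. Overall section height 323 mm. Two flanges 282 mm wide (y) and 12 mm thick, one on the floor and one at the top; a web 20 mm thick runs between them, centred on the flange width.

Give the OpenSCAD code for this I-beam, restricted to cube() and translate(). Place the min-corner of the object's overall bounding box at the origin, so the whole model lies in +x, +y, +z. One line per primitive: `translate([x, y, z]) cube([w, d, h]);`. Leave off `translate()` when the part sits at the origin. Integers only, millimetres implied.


cube([2151, 282, 12]);
translate([0, 131, 12]) cube([2151, 20, 299]);
translate([0, 0, 311]) cube([2151, 282, 12]);


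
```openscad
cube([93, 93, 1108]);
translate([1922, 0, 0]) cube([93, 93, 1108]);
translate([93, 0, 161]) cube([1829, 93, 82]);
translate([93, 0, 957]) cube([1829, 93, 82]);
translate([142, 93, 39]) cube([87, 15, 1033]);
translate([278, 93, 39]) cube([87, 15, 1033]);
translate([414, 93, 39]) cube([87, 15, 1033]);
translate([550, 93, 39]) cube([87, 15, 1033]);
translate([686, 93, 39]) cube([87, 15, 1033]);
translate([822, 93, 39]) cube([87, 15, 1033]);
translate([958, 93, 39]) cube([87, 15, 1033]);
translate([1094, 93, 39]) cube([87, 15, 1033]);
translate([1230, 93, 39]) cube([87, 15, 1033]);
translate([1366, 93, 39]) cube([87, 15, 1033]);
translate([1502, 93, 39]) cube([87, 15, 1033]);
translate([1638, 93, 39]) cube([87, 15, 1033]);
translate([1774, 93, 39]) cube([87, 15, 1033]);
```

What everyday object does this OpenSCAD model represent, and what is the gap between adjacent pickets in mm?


A fence section. The picket gap is 49 mm.

Two posts, two rails, 13 pickets — a fence section. Span 1829 mm holds 13 pickets of 87 mm with 14 equal gaps: ⌊(1829 − 13·87) / 14⌋ = 49 mm.


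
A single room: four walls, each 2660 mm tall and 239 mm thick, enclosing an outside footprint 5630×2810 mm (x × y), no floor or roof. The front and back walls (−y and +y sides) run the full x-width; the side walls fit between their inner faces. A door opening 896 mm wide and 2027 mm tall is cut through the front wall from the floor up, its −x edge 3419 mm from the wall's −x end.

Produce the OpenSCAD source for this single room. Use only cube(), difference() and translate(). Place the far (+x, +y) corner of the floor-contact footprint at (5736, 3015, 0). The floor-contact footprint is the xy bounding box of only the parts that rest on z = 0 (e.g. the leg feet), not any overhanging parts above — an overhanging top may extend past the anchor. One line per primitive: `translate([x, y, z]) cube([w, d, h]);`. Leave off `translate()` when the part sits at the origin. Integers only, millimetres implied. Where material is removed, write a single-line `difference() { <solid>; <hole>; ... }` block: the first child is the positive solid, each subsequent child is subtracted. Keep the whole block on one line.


difference() { translate([106, 205, 0]) cube([5630, 239, 2660]); translate([3525, 205, 0]) cube([896, 239, 2027]); }
translate([106, 2776, 0]) cube([5630, 239, 2660]);
translate([106, 444, 0]) cube([239, 2332, 2660]);
translate([5497, 444, 0]) cube([239, 2332, 2660]);


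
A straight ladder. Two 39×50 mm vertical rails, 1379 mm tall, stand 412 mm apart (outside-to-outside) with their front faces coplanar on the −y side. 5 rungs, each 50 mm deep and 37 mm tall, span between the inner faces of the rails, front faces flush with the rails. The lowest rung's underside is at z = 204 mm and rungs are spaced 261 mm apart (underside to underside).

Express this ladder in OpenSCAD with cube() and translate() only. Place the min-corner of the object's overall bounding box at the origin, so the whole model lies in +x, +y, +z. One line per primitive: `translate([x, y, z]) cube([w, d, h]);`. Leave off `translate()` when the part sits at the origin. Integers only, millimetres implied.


cube([39, 50, 1379]);
translate([373, 0, 0]) cube([39, 50, 1379]);
translate([39, 0, 204]) cube([334, 50, 37]);
translate([39, 0, 465]) cube([334, 50, 37]);
translate([39, 0, 726]) cube([334, 50, 37]);
translate([39, 0, 987]) cube([334, 50, 37]);
translate([39, 0, 1248]) cube([334, 50, 37]);


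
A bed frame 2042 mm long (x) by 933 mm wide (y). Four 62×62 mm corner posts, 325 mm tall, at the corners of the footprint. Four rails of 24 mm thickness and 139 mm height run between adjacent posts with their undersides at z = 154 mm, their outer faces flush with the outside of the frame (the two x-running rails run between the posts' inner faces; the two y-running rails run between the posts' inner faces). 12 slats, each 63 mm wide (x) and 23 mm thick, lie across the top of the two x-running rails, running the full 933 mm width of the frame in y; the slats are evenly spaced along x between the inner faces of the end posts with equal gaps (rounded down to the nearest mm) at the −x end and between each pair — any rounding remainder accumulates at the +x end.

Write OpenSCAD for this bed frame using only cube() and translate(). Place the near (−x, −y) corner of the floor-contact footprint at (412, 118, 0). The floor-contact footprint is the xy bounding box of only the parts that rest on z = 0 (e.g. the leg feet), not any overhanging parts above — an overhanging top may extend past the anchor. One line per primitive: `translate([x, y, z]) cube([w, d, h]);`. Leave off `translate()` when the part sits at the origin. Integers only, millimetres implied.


// slat z = rail_z + rail_h = 154 + 139 = 293
// slat gap = ⌊(1918 − 12·63) / 13⌋ = 89
translate([412, 118, 0]) cube([62, 62, 325]);
translate([412, 989, 0]) cube([62, 62, 325]);
translate([2392, 118, 0]) cube([62, 62, 325]);
translate([2392, 989, 0]) cube([62, 62, 325]);
translate([474, 118, 154]) cube([1918, 24, 139]);
translate([474, 1027, 154]) cube([1918, 24, 139]);
translate([412, 180, 154]) cube([24, 809, 139]);
translate([2430, 180, 154]) cube([24, 809, 139]);
translate([563, 118, 293]) cube([63, 933, 23]);
translate([715, 118, 293]) cube([63, 933, 23]);
translate([867, 118, 293]) cube([63, 933, 23]);
translate([1019, 118, 293]) cube([63, 933, 23]);
translate([1171, 118, 293]) cube([63, 933, 23]);
translate([1323, 118, 293]) cube([63, 933, 23]);
translate([1475, 118, 293]) cube([63, 933, 23]);
translate([1627, 118, 293]) cube([63, 933, 23]);
translate([1779, 118, 293]) cube([63, 933, 23]);
translate([1931, 118, 293]) cube([63, 933, 23]);
translate([2083, 118, 293]) cube([63, 933, 23]);
translate([2235, 118, 293]) cube([63, 933, 23]);
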